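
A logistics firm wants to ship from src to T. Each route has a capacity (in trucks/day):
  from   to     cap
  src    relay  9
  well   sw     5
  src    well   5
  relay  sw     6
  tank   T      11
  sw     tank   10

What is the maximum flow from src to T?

10

Augment src→well→sw→tank→T: bottleneck 5. Total 5.
Augment src→relay→sw→tank→T: bottleneck 5. Total 10.
No augmenting path remains in the residual graph.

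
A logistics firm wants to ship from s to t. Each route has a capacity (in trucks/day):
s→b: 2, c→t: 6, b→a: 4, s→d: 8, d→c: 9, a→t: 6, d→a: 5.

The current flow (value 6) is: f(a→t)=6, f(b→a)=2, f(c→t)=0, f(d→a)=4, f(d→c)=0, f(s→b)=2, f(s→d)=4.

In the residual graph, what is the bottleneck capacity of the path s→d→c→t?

4

Residual capacities along the path: s→d: 4, d→c: 9, c→t: 6.
Minimum is 4.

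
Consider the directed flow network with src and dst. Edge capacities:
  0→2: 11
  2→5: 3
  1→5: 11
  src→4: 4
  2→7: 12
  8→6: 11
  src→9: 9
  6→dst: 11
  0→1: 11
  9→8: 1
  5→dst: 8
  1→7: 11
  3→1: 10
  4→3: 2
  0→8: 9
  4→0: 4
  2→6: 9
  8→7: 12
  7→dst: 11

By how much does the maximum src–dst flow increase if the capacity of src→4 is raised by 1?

Original max flow = 5.
After raising cap(src→4), augmenting paths through that edge carry 1 more unit.
New max flow = 6. Increase = 1.

1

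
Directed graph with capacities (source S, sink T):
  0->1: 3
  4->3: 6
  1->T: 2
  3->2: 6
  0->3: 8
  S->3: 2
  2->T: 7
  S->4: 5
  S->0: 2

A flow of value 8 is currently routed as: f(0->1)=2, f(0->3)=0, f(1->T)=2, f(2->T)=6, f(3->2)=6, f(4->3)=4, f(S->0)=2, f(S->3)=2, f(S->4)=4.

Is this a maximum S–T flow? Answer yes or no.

Yes

Residual reachable from S: {3, 4, S}; T is not reachable.
Saturated cut: S->0, 3->2 with total capacity 8 = current flow value. Flow is maximum.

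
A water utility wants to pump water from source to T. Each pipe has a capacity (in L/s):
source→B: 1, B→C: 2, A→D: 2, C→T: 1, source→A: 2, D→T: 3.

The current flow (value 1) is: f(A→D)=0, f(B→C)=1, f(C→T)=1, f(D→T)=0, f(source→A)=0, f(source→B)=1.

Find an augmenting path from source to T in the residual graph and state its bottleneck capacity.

source→A→D→T, bottleneck 2

Residual along source→A→D→T: source→A: 2, A→D: 2, D→T: 3.
Bottleneck = min = 2.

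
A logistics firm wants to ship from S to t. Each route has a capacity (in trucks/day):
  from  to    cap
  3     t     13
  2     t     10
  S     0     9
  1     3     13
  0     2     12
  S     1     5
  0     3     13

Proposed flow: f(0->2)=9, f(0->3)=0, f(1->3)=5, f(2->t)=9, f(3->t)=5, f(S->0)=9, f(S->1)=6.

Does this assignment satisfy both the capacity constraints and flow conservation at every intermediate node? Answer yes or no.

Capacity violated on S->1: flow 6 > capacity 5.

No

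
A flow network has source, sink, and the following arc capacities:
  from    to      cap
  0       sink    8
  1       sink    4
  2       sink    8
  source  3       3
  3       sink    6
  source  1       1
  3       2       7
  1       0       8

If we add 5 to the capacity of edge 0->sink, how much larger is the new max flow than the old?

0

Original max flow = 4.
Edge 0->sink does not cross the min cut (source side {source}), so extra capacity there cannot help.
New max flow = 4. Increase = 0.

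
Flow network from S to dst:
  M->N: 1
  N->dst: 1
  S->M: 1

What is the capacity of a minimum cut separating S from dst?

Max flow = 1 (via 1 augmenting path).
In the residual at optimum, the set reachable from S is {S}.
Cut edges: S->M (cap 1). Sum = 1.

1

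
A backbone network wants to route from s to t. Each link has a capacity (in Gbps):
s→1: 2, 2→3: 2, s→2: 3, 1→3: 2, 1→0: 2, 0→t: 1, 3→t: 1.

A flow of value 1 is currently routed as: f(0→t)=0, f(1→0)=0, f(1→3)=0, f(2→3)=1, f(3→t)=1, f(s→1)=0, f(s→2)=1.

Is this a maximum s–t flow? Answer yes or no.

No

Residual path s→1→0→t has bottleneck 1 > 0.
Pushing 1 along it raises the flow to 2, so the given flow is not maximum.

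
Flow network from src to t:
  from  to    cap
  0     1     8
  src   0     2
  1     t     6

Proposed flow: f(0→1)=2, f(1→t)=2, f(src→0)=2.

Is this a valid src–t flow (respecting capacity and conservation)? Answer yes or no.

Yes

Every edge has 0 ≤ f(e) ≤ cap(e).
At each intermediate node, inflow equals outflow.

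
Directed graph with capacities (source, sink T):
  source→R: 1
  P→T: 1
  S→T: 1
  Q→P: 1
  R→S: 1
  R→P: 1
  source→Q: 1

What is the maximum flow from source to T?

Augment source→Q→P→T: bottleneck 1. Total 1.
Augment source→R→S→T: bottleneck 1. Total 2.
No augmenting path remains in the residual graph.

2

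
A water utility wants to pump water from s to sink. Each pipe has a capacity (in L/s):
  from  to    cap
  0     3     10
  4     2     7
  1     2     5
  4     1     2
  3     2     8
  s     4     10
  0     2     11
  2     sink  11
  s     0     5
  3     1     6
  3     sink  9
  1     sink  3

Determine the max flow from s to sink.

Augment s→0→3→sink: bottleneck 5. Total 5.
Augment s→4→1→sink: bottleneck 2. Total 7.
Augment s→4→2→sink: bottleneck 7. Total 14.
No augmenting path remains in the residual graph.

14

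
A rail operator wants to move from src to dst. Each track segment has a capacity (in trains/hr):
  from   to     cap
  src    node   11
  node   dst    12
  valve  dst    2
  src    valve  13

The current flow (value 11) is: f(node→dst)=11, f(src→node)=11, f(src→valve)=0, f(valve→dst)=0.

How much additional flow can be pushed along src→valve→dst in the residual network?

2

Residual capacities along the path: src→valve: 13, valve→dst: 2.
Minimum is 2.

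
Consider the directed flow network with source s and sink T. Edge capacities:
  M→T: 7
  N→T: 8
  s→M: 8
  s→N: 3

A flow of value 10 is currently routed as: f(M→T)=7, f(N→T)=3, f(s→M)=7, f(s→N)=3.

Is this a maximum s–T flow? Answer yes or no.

Residual reachable from s: {M, s}; T is not reachable.
Saturated cut: s→N, M→T with total capacity 10 = current flow value. Flow is maximum.

Yes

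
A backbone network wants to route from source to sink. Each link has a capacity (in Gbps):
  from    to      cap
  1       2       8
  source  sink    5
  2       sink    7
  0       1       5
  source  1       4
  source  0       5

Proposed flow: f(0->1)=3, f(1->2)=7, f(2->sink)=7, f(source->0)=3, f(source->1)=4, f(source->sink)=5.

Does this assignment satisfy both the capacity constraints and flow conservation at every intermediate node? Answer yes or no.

Every edge has 0 ≤ f(e) ≤ cap(e).
At each intermediate node, inflow equals outflow.

Yes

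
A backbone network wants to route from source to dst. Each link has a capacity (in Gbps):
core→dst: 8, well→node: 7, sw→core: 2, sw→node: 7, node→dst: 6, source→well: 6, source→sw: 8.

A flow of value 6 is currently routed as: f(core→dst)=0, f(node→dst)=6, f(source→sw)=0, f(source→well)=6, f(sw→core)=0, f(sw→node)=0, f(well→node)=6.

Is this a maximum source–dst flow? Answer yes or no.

No

Residual path source→sw→core→dst has bottleneck 2 > 0.
Pushing 2 along it raises the flow to 8, so the given flow is not maximum.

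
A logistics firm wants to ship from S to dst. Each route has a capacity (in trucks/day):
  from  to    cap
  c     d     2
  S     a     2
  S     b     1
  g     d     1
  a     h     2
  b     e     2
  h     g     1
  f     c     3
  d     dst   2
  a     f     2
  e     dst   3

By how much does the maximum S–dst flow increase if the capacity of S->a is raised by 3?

0

Original max flow = 3.
Even with extra capacity on S->a, another cut of capacity 3 remains binding.
New max flow = 3. Increase = 0.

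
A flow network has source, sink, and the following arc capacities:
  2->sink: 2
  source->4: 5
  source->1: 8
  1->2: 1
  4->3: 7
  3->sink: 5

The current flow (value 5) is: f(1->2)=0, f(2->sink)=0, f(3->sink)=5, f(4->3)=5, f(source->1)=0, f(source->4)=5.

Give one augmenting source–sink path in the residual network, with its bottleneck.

Residual along source->1->2->sink: source->1: 8, 1->2: 1, 2->sink: 2.
Bottleneck = min = 1.

source->1->2->sink, bottleneck 1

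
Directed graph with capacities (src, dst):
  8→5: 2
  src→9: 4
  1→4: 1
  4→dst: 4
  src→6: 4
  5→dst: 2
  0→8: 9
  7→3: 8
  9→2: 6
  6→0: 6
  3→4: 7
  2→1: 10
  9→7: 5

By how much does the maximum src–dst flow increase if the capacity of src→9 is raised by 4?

0

Original max flow = 6.
Even with extra capacity on src→9, another cut of capacity 6 remains binding.
New max flow = 6. Increase = 0.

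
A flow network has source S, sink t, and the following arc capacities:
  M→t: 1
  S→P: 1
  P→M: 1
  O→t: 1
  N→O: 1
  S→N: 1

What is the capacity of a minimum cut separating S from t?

Max flow = 2 (via 2 augmenting paths).
In the residual at optimum, the set reachable from S is {S}.
Cut edges: S→P (cap 1), S→N (cap 1). Sum = 2.

2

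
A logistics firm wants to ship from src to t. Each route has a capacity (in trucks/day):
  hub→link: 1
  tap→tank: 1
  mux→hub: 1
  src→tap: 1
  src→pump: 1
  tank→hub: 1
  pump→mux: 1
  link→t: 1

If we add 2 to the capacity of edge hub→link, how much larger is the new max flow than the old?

0

Original max flow = 1.
Even with extra capacity on hub→link, another cut of capacity 1 remains binding.
New max flow = 1. Increase = 0.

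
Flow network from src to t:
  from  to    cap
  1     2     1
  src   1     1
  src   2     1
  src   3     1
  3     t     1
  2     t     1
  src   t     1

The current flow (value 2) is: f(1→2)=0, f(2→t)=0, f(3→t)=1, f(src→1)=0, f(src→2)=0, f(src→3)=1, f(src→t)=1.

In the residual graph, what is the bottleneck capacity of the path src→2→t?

1

Residual capacities along the path: src→2: 1, 2→t: 1.
Minimum is 1.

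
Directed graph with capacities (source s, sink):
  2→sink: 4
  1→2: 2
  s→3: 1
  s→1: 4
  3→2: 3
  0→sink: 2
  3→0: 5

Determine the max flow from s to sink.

3

Augment s→3→0→sink: bottleneck 1. Total 1.
Augment s→1→2→sink: bottleneck 2. Total 3.
No augmenting path remains in the residual graph.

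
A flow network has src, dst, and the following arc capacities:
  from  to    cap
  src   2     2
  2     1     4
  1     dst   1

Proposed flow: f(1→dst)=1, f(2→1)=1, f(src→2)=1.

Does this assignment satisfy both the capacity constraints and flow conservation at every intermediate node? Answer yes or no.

Every edge has 0 ≤ f(e) ≤ cap(e).
At each intermediate node, inflow equals outflow.

Yes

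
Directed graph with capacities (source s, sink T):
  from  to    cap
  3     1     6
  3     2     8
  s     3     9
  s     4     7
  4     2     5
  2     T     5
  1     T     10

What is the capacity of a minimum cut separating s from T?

Max flow = 11 (via 3 augmenting paths).
In the residual at optimum, the set reachable from s is {2, 3, 4, s}.
Cut edges: 3→1 (cap 6), 2→T (cap 5). Sum = 11.

11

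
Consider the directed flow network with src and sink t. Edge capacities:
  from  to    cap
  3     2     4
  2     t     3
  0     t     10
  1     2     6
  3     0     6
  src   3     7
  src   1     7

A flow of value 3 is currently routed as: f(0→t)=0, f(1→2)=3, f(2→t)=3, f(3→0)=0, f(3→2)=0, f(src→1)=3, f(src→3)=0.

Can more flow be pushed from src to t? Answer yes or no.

Residual path src→3→0→t has bottleneck 6 > 0.
Pushing 6 along it raises the flow to 9, so the given flow is not maximum.

Yes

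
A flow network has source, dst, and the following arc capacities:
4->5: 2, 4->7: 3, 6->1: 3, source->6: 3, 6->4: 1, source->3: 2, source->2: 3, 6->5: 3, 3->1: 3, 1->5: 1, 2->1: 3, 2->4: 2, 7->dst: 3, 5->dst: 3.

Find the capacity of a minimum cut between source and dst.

6

Max flow = 6 (via 3 augmenting paths).
In the residual at optimum, the set reachable from source is {1, 2, 3, source}.
Cut edges: source->6 (cap 3), 2->4 (cap 2), 1->5 (cap 1). Sum = 6.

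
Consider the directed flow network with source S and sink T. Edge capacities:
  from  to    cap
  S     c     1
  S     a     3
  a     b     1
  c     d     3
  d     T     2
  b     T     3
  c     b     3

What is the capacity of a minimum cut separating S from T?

2

Max flow = 2 (via 2 augmenting paths).
In the residual at optimum, the set reachable from S is {S, a}.
Cut edges: S->c (cap 1), a->b (cap 1). Sum = 2.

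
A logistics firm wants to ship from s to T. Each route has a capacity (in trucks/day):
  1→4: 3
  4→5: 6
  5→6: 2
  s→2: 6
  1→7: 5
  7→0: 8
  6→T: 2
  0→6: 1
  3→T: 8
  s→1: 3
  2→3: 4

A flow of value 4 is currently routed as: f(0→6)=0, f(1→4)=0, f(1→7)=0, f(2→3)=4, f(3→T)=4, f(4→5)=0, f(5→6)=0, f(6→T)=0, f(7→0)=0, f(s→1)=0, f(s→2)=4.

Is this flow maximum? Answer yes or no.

No

Residual path s→1→7→0→6→T has bottleneck 1 > 0.
Pushing 1 along it raises the flow to 5, so the given flow is not maximum.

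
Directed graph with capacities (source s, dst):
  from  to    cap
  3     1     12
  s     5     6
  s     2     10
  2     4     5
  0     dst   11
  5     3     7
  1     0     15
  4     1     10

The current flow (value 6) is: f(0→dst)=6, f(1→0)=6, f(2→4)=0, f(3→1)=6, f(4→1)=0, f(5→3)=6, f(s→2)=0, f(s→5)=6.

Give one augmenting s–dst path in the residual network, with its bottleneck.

s→2→4→1→0→dst, bottleneck 5

Residual along s→2→4→1→0→dst: s→2: 10, 2→4: 5, 4→1: 10, 1→0: 9, 0→dst: 5.
Bottleneck = min = 5.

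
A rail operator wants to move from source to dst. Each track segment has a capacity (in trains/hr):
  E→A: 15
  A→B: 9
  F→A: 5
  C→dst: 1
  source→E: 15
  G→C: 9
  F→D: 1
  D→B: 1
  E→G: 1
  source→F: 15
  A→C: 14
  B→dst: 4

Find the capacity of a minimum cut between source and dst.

Max flow = 5 (via 3 augmenting paths).
In the residual at optimum, the set reachable from source is {A, B, C, D, E, F, G, source}.
Cut edges: B→dst (cap 4), C→dst (cap 1). Sum = 5.

5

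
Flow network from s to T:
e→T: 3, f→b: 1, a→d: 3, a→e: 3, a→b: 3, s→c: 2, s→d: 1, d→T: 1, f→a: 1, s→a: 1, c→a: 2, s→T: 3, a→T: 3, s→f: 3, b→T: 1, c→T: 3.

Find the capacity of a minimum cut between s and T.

Max flow = 9 (via 6 augmenting paths).
In the residual at optimum, the set reachable from s is {f, s}.
Cut edges: s→c (cap 2), s→a (cap 1), s→d (cap 1), s→T (cap 3), f→a (cap 1), f→b (cap 1). Sum = 9.

9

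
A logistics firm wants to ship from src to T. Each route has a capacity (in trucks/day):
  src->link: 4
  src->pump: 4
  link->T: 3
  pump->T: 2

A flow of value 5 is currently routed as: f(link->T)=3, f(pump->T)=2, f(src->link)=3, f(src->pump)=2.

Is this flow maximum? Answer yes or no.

Residual reachable from src: {link, pump, src}; T is not reachable.
Saturated cut: link->T, pump->T with total capacity 5 = current flow value. Flow is maximum.

Yes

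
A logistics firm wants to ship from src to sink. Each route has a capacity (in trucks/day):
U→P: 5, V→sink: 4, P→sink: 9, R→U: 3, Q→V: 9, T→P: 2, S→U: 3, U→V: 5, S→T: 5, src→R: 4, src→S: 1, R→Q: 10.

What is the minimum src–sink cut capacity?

5

Max flow = 5 (via 3 augmenting paths).
In the residual at optimum, the set reachable from src is {src}.
Cut edges: src→S (cap 1), src→R (cap 4). Sum = 5.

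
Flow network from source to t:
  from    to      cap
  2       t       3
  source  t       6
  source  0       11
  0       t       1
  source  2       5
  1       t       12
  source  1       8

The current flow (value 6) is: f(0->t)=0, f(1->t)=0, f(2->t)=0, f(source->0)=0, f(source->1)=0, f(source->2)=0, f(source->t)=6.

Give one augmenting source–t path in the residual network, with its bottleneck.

source->1->t, bottleneck 8

Residual along source->1->t: source->1: 8, 1->t: 12.
Bottleneck = min = 8.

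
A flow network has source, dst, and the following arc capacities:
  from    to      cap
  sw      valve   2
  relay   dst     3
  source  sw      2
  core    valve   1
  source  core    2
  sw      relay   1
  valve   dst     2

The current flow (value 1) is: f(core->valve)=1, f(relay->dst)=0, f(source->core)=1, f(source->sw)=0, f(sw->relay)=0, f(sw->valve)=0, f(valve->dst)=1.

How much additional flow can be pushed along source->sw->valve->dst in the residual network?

Residual capacities along the path: source->sw: 2, sw->valve: 2, valve->dst: 1.
Minimum is 1.

1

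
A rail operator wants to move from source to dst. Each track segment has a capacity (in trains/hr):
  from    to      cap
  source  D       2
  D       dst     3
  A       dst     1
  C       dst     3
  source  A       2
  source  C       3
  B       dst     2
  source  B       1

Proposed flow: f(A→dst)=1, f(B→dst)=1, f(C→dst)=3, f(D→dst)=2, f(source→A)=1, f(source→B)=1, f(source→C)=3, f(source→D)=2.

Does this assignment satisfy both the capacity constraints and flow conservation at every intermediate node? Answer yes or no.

Yes

Every edge has 0 ≤ f(e) ≤ cap(e).
At each intermediate node, inflow equals outflow.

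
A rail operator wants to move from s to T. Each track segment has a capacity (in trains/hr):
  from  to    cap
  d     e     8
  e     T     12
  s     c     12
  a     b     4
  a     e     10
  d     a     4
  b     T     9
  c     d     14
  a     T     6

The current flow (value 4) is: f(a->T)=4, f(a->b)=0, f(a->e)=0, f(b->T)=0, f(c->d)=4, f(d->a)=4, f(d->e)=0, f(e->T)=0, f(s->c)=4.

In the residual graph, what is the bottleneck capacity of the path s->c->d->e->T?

8

Residual capacities along the path: s->c: 8, c->d: 10, d->e: 8, e->T: 12.
Minimum is 8.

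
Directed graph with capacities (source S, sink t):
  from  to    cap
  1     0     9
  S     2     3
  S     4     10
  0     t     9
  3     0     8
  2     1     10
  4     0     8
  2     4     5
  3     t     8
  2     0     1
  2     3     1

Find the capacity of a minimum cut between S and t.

Max flow = 10 (via 3 augmenting paths).
In the residual at optimum, the set reachable from S is {0, 1, 2, 4, S}.
Cut edges: 2->3 (cap 1), 0->t (cap 9). Sum = 10.

10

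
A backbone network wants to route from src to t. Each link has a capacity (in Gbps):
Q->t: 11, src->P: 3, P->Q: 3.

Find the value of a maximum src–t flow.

Augment src->P->Q->t: bottleneck 3. Total 3.
No augmenting path remains in the residual graph.

3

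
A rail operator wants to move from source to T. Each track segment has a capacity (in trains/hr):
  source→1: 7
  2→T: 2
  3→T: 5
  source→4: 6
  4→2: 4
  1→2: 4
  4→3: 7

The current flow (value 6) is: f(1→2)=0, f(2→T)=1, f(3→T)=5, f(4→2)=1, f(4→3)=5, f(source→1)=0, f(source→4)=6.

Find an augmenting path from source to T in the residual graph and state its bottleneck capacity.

Residual along source→1→2→T: source→1: 7, 1→2: 4, 2→T: 1.
Bottleneck = min = 1.

source→1→2→T, bottleneck 1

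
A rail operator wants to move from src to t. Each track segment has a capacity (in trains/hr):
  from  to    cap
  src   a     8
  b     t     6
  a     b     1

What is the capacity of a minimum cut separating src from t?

1

Max flow = 1 (via 1 augmenting path).
In the residual at optimum, the set reachable from src is {a, src}.
Cut edges: a->b (cap 1). Sum = 1.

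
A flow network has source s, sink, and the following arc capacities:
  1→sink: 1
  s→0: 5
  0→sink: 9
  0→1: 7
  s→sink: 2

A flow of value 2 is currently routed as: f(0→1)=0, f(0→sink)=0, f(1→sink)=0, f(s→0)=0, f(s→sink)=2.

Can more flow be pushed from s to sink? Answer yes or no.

Residual path s→0→sink has bottleneck 5 > 0.
Pushing 5 along it raises the flow to 7, so the given flow is not maximum.

Yes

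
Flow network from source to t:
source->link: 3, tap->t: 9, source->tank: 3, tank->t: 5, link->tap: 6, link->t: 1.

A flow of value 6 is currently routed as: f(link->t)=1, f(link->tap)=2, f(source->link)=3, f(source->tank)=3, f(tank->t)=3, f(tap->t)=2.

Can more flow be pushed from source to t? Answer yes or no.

No

Residual reachable from source: {source}; t is not reachable.
Saturated cut: source->link, source->tank with total capacity 6 = current flow value. Flow is maximum.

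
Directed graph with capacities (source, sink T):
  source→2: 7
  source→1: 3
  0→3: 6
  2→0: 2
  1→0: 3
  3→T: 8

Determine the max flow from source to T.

5

Augment source→1→0→3→T: bottleneck 3. Total 3.
Augment source→2→0→3→T: bottleneck 2. Total 5.
No augmenting path remains in the residual graph.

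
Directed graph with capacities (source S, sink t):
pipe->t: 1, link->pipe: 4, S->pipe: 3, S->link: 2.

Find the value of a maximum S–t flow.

Augment S->pipe->t: bottleneck 1. Total 1.
No augmenting path remains in the residual graph.

1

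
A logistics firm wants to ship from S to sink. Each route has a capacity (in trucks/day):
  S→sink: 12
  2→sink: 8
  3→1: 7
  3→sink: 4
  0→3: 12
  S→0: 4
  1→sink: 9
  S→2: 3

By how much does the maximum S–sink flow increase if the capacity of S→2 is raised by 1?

Original max flow = 19.
After raising cap(S→2), augmenting paths through that edge carry 1 more unit.
New max flow = 20. Increase = 1.

1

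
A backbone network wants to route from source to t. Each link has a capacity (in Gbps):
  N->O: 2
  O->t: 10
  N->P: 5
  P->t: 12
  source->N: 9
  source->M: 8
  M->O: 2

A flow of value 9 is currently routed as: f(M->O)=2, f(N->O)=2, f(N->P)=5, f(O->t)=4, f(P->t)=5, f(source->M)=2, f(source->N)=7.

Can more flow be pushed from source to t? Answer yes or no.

Residual reachable from source: {M, N, source}; t is not reachable.
Saturated cut: M->O, N->O, N->P with total capacity 9 = current flow value. Flow is maximum.

No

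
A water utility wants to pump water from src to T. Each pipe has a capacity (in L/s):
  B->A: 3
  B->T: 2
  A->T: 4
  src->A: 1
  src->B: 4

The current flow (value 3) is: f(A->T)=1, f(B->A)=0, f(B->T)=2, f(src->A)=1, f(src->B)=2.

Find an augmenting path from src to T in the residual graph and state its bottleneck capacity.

Residual along src->B->A->T: src->B: 2, B->A: 3, A->T: 3.
Bottleneck = min = 2.

src->B->A->T, bottleneck 2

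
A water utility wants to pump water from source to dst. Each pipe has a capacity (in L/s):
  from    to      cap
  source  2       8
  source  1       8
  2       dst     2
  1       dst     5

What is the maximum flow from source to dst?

7

Augment source→1→dst: bottleneck 5. Total 5.
Augment source→2→dst: bottleneck 2. Total 7.
No augmenting path remains in the residual graph.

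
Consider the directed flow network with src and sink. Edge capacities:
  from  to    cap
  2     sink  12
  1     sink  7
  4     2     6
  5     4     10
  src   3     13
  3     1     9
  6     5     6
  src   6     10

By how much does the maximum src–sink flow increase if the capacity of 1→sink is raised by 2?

2

Original max flow = 13.
After raising cap(1→sink), augmenting paths through that edge carry 2 more units.
New max flow = 15. Increase = 2.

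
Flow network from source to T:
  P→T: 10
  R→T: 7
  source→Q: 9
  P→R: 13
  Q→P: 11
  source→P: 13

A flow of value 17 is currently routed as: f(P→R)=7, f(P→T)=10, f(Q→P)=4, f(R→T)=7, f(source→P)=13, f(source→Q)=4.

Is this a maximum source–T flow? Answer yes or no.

Yes

Residual reachable from source: {P, Q, R, source}; T is not reachable.
Saturated cut: P→T, R→T with total capacity 17 = current flow value. Flow is maximum.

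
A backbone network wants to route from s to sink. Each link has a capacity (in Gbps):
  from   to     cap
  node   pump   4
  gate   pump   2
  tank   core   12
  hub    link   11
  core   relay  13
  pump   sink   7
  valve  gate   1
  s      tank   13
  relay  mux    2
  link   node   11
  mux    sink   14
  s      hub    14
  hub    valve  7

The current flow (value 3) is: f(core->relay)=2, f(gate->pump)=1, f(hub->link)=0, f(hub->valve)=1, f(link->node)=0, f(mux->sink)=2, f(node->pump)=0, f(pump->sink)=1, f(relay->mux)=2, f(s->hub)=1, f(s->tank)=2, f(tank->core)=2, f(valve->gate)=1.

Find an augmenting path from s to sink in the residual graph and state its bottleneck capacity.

Residual along s->hub->link->node->pump->sink: s->hub: 13, hub->link: 11, link->node: 11, node->pump: 4, pump->sink: 6.
Bottleneck = min = 4.

s->hub->link->node->pump->sink, bottleneck 4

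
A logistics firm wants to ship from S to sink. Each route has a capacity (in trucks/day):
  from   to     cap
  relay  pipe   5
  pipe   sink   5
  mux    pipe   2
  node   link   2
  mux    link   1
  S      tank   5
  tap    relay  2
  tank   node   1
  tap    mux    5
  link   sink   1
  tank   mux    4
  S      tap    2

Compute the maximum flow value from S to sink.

Augment S->tank->node->link->sink: bottleneck 1. Total 1.
Augment S->tank->mux->pipe->sink: bottleneck 2. Total 3.
Augment S->tap->relay->pipe->sink: bottleneck 2. Total 5.
No augmenting path remains in the residual graph.

5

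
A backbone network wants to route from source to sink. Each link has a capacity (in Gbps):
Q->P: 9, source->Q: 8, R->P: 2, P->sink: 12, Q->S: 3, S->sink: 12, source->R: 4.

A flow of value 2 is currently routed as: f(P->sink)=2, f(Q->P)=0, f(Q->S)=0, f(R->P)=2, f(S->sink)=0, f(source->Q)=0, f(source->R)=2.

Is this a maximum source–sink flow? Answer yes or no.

No

Residual path source->Q->P->sink has bottleneck 8 > 0.
Pushing 8 along it raises the flow to 10, so the given flow is not maximum.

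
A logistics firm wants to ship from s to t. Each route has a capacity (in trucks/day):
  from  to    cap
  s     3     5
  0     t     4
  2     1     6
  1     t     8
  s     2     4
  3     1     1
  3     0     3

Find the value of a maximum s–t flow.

Augment s->3->0->t: bottleneck 3. Total 3.
Augment s->3->1->t: bottleneck 1. Total 4.
Augment s->2->1->t: bottleneck 4. Total 8.
No augmenting path remains in the residual graph.

8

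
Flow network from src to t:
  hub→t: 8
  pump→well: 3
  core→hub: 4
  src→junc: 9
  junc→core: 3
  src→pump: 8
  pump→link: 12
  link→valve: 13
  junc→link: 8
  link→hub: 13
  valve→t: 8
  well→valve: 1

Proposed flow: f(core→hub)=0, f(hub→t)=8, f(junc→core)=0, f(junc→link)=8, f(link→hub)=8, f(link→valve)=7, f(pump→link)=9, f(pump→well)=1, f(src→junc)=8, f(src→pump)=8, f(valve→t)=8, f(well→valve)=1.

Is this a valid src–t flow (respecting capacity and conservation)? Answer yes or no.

No

Conservation fails at pump: inflow 8 ≠ outflow 10.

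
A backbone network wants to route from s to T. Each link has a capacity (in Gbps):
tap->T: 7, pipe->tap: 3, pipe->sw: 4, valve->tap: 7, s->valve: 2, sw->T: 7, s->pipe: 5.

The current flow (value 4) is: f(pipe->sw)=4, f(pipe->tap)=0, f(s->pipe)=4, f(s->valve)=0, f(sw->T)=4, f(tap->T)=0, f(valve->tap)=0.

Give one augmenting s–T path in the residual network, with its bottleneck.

Residual along s->pipe->tap->T: s->pipe: 1, pipe->tap: 3, tap->T: 7.
Bottleneck = min = 1.

s->pipe->tap->T, bottleneck 1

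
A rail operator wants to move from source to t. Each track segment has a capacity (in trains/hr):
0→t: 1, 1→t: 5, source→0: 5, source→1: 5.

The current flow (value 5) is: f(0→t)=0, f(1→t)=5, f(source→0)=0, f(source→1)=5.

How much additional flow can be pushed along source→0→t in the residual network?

Residual capacities along the path: source→0: 5, 0→t: 1.
Minimum is 1.

1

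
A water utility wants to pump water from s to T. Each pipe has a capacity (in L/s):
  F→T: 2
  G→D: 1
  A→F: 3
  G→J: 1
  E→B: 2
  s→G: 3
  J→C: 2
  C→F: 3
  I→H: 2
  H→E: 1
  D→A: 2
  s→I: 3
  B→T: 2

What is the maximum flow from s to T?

Augment s→I→H→E→B→T: bottleneck 1. Total 1.
Augment s→G→D→A→F→T: bottleneck 1. Total 2.
Augment s→G→J→C→F→T: bottleneck 1. Total 3.
No augmenting path remains in the residual graph.

3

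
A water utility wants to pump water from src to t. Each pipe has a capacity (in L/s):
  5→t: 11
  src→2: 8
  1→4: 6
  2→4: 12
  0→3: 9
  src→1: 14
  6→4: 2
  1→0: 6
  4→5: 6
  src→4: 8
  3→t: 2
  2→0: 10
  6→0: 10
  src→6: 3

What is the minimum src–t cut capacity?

8

Max flow = 8 (via 2 augmenting paths).
In the residual at optimum, the set reachable from src is {0, 1, 2, 3, 4, 6, src}.
Cut edges: 4→5 (cap 6), 3→t (cap 2). Sum = 8.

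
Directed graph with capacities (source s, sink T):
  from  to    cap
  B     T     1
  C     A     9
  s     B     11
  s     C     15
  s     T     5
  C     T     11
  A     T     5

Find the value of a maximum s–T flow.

Augment s→T: bottleneck 5. Total 5.
Augment s→C→T: bottleneck 11. Total 16.
Augment s→B→T: bottleneck 1. Total 17.
Augment s→C→A→T: bottleneck 4. Total 21.
No augmenting path remains in the residual graph.

21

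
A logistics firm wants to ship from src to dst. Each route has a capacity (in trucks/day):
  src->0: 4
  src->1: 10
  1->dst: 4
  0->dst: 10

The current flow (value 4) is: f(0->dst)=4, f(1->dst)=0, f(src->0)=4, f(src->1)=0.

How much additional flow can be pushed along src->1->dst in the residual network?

4

Residual capacities along the path: src->1: 10, 1->dst: 4.
Minimum is 4.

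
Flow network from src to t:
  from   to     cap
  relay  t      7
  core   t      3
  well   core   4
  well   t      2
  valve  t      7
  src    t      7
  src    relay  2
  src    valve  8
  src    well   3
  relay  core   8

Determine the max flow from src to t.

19

Augment src→t: bottleneck 7. Total 7.
Augment src→relay→t: bottleneck 2. Total 9.
Augment src→well→t: bottleneck 2. Total 11.
Augment src→valve→t: bottleneck 7. Total 18.
Augment src→well→core→t: bottleneck 1. Total 19.
No augmenting path remains in the residual graph.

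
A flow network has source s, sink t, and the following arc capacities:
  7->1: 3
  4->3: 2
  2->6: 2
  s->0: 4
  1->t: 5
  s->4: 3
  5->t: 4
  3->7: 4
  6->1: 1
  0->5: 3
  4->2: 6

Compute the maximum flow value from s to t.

Augment s->0->5->t: bottleneck 3. Total 3.
Augment s->4->2->6->1->t: bottleneck 1. Total 4.
Augment s->4->3->7->1->t: bottleneck 2. Total 6.
No augmenting path remains in the residual graph.

6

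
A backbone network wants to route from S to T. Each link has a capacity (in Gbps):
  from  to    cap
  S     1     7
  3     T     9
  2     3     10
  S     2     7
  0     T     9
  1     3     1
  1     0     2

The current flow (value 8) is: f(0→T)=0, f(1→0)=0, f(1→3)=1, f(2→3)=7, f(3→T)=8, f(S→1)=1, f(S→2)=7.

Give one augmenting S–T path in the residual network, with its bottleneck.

S→1→0→T, bottleneck 2

Residual along S→1→0→T: S→1: 6, 1→0: 2, 0→T: 9.
Bottleneck = min = 2.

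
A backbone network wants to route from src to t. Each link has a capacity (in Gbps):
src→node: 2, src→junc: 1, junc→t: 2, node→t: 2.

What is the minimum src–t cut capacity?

3

Max flow = 3 (via 2 augmenting paths).
In the residual at optimum, the set reachable from src is {src}.
Cut edges: src→junc (cap 1), src→node (cap 2). Sum = 3.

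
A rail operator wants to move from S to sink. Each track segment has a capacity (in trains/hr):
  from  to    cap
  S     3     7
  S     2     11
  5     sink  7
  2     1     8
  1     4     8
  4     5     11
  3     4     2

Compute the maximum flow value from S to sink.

Augment S->3->4->5->sink: bottleneck 2. Total 2.
Augment S->2->1->4->5->sink: bottleneck 5. Total 7.
No augmenting path remains in the residual graph.

7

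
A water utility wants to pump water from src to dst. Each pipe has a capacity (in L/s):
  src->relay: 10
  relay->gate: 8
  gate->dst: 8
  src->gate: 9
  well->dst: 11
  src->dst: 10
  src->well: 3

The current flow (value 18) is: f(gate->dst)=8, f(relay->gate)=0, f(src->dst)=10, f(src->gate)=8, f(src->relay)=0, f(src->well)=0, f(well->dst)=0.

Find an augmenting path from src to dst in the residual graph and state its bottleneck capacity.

src->well->dst, bottleneck 3

Residual along src->well->dst: src->well: 3, well->dst: 11.
Bottleneck = min = 3.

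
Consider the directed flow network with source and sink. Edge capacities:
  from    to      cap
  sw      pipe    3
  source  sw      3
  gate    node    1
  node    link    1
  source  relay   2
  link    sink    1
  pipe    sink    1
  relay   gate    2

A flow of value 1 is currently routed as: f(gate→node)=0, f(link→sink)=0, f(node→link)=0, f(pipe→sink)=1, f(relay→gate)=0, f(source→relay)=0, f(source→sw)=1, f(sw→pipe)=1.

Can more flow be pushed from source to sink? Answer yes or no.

Residual path source→relay→gate→node→link→sink has bottleneck 1 > 0.
Pushing 1 along it raises the flow to 2, so the given flow is not maximum.

Yes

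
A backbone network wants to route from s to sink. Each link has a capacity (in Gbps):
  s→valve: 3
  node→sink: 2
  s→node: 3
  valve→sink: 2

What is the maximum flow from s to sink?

4

Augment s→node→sink: bottleneck 2. Total 2.
Augment s→valve→sink: bottleneck 2. Total 4.
No augmenting path remains in the residual graph.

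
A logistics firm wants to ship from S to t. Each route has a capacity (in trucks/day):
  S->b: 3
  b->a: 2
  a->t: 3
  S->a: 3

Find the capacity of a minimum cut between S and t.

Max flow = 3 (via 1 augmenting path).
In the residual at optimum, the set reachable from S is {S, a, b}.
Cut edges: a->t (cap 3). Sum = 3.

3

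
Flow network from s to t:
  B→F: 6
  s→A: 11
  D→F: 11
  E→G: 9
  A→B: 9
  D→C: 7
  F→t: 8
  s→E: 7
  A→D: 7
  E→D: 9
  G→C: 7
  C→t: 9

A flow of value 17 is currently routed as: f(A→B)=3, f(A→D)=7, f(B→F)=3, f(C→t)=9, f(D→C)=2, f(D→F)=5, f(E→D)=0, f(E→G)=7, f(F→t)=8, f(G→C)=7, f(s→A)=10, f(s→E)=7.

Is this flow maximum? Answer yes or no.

Yes

Residual reachable from s: {A, B, C, D, E, F, G, s}; t is not reachable.
Saturated cut: C→t, F→t with total capacity 17 = current flow value. Flow is maximum.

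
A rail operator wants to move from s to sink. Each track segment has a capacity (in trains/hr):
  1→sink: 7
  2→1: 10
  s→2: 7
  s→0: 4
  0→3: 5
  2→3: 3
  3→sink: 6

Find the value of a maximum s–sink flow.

Augment s→2→1→sink: bottleneck 7. Total 7.
Augment s→0→3→sink: bottleneck 4. Total 11.
No augmenting path remains in the residual graph.

11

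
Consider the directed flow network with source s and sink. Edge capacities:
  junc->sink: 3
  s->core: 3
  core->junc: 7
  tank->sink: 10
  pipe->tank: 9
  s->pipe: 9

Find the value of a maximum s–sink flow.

12

Augment s->core->junc->sink: bottleneck 3. Total 3.
Augment s->pipe->tank->sink: bottleneck 9. Total 12.
No augmenting path remains in the residual graph.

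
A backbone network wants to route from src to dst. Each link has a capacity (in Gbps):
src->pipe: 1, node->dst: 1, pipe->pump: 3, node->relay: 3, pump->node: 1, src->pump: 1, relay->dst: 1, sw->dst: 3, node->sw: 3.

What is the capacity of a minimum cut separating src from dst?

1

Max flow = 1 (via 1 augmenting path).
In the residual at optimum, the set reachable from src is {pipe, pump, src}.
Cut edges: pump->node (cap 1). Sum = 1.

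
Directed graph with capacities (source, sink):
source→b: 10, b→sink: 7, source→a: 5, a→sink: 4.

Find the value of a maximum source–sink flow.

Augment source→a→sink: bottleneck 4. Total 4.
Augment source→b→sink: bottleneck 7. Total 11.
No augmenting path remains in the residual graph.

11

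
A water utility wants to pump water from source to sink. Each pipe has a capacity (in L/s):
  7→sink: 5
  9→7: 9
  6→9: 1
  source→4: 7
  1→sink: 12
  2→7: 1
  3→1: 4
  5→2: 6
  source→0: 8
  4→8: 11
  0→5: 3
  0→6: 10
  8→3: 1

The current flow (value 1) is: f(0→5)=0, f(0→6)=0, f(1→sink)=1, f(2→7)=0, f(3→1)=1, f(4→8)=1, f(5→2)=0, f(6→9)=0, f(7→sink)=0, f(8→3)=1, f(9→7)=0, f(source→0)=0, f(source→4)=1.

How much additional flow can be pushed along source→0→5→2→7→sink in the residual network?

Residual capacities along the path: source→0: 8, 0→5: 3, 5→2: 6, 2→7: 1, 7→sink: 5.
Minimum is 1.

1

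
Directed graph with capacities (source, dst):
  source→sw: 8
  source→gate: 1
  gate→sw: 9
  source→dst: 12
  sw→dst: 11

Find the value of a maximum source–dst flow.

21

Augment source→dst: bottleneck 12. Total 12.
Augment source→sw→dst: bottleneck 8. Total 20.
Augment source→gate→sw→dst: bottleneck 1. Total 21.
No augmenting path remains in the residual graph.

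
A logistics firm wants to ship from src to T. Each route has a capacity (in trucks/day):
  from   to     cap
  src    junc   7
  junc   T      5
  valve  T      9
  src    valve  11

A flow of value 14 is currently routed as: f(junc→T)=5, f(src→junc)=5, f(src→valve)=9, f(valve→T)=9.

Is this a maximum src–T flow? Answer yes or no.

Yes

Residual reachable from src: {junc, src, valve}; T is not reachable.
Saturated cut: valve→T, junc→T with total capacity 14 = current flow value. Flow is maximum.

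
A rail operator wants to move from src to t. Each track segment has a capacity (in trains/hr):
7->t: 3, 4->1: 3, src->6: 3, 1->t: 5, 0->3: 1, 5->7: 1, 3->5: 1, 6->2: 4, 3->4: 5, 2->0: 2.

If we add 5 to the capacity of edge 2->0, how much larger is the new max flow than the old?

0

Original max flow = 1.
Edge 2->0 does not cross the min cut (source side {0, 2, 6, src}), so extra capacity there cannot help.
New max flow = 1. Increase = 0.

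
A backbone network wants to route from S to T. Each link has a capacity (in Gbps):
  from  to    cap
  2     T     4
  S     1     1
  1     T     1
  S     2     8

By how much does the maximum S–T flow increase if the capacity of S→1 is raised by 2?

0

Original max flow = 5.
Even with extra capacity on S→1, another cut of capacity 5 remains binding.
New max flow = 5. Increase = 0.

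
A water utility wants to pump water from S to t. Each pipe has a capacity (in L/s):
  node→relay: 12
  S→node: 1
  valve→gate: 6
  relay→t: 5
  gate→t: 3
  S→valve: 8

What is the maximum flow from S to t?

4

Augment S→node→relay→t: bottleneck 1. Total 1.
Augment S→valve→gate→t: bottleneck 3. Total 4.
No augmenting path remains in the residual graph.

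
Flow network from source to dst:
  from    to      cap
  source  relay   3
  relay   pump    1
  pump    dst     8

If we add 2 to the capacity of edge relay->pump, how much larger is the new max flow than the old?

Original max flow = 1.
After raising cap(relay->pump), augmenting paths through that edge carry 2 more units.
New max flow = 3. Increase = 2.

2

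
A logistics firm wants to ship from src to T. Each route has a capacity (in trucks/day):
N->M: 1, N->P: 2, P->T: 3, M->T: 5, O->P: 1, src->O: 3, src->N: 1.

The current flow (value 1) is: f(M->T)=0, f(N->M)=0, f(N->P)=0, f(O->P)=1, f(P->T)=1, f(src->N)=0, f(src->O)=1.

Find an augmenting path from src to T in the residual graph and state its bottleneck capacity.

Residual along src->N->P->T: src->N: 1, N->P: 2, P->T: 2.
Bottleneck = min = 1.

src->N->P->T, bottleneck 1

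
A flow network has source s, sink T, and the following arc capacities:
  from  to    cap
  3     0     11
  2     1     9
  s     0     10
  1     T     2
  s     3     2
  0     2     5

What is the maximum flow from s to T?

Augment s→0→2→1→T: bottleneck 2. Total 2.
No augmenting path remains in the residual graph.

2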